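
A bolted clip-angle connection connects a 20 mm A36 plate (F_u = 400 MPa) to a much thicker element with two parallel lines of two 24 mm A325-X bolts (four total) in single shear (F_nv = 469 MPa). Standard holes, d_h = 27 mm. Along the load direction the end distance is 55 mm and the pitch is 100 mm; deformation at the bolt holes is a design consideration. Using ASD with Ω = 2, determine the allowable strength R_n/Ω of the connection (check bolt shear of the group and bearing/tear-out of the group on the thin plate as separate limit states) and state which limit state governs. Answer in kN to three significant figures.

424 kN (bolt shear governs)

Bolt shear: A_b = π·24²/4 = 452.4 mm²; R_n = 469 × 452.4 × 4 × 1 / 1000 = 848.7 kN → 848.7 / 2 = 424 kN.
Bearing (1.2 l_c t F_u ≤ 2.4 d t F_u): upper limit = 2.4·24·20·400 / 1000 = 460.8 kN.
  Edge l_c = 55 − 27/2 = 41.5 → r_n = 398.4 kN; interior l_c = 100 − 27 = 73 → r_n = 460.8 kN.
  R_n,bearing = 2·398.4 + 2·460.8 = 1718 kN → 1718 / 2 = 859 kN.
Bolt shear governs: 424 kN.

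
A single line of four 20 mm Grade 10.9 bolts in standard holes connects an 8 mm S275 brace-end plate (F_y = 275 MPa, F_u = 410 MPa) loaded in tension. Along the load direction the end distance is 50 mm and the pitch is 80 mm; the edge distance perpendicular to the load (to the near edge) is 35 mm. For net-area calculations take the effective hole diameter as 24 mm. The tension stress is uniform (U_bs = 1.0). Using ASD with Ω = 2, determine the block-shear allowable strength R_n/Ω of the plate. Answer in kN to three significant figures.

Shear plane L_v = 50 + 3·80 = 290 mm; A_gv = 290 × 8 = 2320 mm².
A_nv = (290 − 3.5·24) × 8 = 1648 mm².
A_nt = (35 − 0.5·24) × 8 = 184 mm².
0.6 F_u A_nv = 405.4 kN; 0.6 F_y A_gv = 382.8 kN → shear yielding governs the shear term.
R_n = 382.8 + 1.0 × 410 × 184 / 1000 = 458.2 kN.
Allowable strength R_n/Ω = 458.2 / 2 = 229 kN.

229 kN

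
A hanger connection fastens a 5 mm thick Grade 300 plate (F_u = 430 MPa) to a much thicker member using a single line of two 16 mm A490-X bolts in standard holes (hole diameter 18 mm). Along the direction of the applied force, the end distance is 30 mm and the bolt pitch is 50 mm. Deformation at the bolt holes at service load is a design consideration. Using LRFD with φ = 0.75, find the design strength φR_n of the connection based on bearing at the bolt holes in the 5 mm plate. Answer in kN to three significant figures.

Per bolt r_n = 1.2 l_c t F_u ≤ 2.4 d t F_u; upper limit = 2.4 × 16 × 5 × 430 / 1000 = 82.56 kN.
Edge bolt: l_c = 30 − 18/2 = 21 mm → 1.2 × 21 × 5 × 430 / 1000 = 54.18 → r_n = 54.18 kN.
Interior bolts: l_c = 50 − 18 = 32 mm → 1.2 × 32 × 5 × 430 / 1000 = 82.56 → r_n = 82.56 kN.
R_n = 1 × 54.18 + 1 × 82.56 = 136.7 kN.
Design strength φR_n = 0.75 × 136.7 = 103 kN.

103 kN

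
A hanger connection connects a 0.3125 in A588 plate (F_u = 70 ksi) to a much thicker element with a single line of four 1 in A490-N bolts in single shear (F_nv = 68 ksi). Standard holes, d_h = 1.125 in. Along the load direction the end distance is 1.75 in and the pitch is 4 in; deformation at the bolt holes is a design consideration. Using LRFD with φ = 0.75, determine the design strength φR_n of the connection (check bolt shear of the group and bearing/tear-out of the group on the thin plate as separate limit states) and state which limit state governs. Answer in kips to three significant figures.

Bolt shear: A_b = π·1²/4 = 0.7854 in²; R_n = 68 × 0.7854 × 4 × 1 = 213.6 kips → 0.75 × 213.6 = 160 kips.
Bearing (1.2 l_c t F_u ≤ 2.4 d t F_u): upper limit = 2.4·1·0.3125·70 = 52.5 kips.
  Edge l_c = 1.75 − 1.125/2 = 1.188 → r_n = 31.17 kips; interior l_c = 4 − 1.125 = 2.875 → r_n = 52.5 kips.
  R_n,bearing = 1·31.17 + 3·52.5 = 188.7 kips → 0.75 × 188.7 = 142 kips.
Bearing governs: 142 kips.

142 kips (bearing governs)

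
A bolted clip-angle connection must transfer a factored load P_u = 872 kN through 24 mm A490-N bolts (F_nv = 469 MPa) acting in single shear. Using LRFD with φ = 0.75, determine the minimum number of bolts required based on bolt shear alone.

6 bolts

A_b = π·24²/4 = 452.4 mm².
Per-bolt design strength φR_n = 0.75 × 469 × 452.4 × 1 / 1000 = 159.1 kN.
n ≥ 872 / 159.1 = 5.48 → use 6 bolts.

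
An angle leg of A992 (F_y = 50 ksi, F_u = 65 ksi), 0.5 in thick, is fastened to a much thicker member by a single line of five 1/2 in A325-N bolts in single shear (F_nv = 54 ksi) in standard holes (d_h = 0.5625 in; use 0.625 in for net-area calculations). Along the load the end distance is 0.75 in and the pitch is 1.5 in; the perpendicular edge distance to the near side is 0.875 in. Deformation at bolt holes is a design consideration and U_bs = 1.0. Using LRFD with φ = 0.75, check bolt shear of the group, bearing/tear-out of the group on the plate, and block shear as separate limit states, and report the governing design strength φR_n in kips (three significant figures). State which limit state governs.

Bolt shear: A_b = π·0.5²/4 = 0.1963 in²; R_n = 54 × 0.1963 × 5 × 1 = 53.01 kips → 0.75 × 53.01 = 39.8 kips.
Bearing: edge l_c = 0.4688, r_n = 18.28 kips; interior l_c = 0.9375, r_n = 36.56 kips; R_n = 18.28 + 4·36.56 = 164.5 kips → 123 kips.
Block shear: A_gv = 3.375, A_nv = 1.969, A_nt = 0.2812 in²; R_n = min(0.6F_uA_nv, 0.6F_yA_gv) + U_bs·F_u·A_nt = 95.06 kips → 71.3 kips.
Bolt shear governs: 39.8 kips.

39.8 kips (bolt shear governs)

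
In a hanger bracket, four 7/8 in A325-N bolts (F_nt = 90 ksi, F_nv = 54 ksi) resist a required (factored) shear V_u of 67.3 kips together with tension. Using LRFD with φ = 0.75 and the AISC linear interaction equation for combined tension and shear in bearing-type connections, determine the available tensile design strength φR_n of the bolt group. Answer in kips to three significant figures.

A_b = π·0.875²/4 = 0.6013 in²; f_rv = 67.3 / (4 × 0.6013) = 27.98 ksi.
F'_nt = 1.3 F_nt − (F_nt / φF_nv) f_rv = 1.3·90 − (90/(0.75·54))·27.98 = 54.82 ksi, capped at F_nt → F'_nt = 54.82 ksi.
R_n = F'_nt · A_b · n = 54.82 × 0.6013 × 4 = 131.9 kips.
Design strength φR_n = 0.75 × 131.9 = 98.9 kips.

98.9 kips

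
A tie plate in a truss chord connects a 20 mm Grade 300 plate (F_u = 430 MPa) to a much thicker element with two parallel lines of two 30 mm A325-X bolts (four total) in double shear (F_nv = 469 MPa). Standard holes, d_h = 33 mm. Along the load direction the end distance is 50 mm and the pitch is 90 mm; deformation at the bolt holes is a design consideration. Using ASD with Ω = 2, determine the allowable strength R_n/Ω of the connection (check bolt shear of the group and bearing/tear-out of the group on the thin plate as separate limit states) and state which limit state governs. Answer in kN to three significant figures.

Bolt shear: A_b = π·30²/4 = 706.9 mm²; R_n = 469 × 706.9 × 4 × 2 / 1000 = 2652 kN → 2652 / 2 = 1330 kN.
Bearing (1.2 l_c t F_u ≤ 2.4 d t F_u): upper limit = 2.4·30·20·430 / 1000 = 619.2 kN.
  Edge l_c = 50 − 33/2 = 33.5 → r_n = 345.7 kN; interior l_c = 90 − 33 = 57 → r_n = 588.2 kN.
  R_n,bearing = 2·345.7 + 2·588.2 = 1868 kN → 1868 / 2 = 934 kN.
Bearing governs: 934 kN.

934 kN (bearing governs)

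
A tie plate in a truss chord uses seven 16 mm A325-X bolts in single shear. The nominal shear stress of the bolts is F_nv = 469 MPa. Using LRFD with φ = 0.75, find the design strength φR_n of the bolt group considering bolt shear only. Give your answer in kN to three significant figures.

495 kN

A_b = π × 16² / 4 = 201.1 mm².
R_n = F_nv · A_b · n · n_s = 469 × 201.1 × 7 × 1 / 1000 = 660.1 kN.
Design strength φR_n = 0.75 × 660.1 = 495 kN.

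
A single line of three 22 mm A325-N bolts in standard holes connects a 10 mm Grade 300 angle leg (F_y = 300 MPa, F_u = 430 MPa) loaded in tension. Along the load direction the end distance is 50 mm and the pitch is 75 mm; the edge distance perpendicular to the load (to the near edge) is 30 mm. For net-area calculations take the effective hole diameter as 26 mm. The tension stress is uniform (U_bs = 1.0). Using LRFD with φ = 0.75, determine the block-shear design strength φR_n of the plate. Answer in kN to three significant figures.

Shear plane L_v = 50 + 2·75 = 200 mm; A_gv = 200 × 10 = 2000 mm².
A_nv = (200 − 2.5·26) × 10 = 1350 mm².
A_nt = (30 − 0.5·26) × 10 = 170 mm².
0.6 F_u A_nv = 348.3 kN; 0.6 F_y A_gv = 360 kN → shear rupture governs the shear term.
R_n = 348.3 + 1.0 × 430 × 170 / 1000 = 421.4 kN.
Design strength φR_n = 0.75 × 421.4 = 316 kN.

316 kN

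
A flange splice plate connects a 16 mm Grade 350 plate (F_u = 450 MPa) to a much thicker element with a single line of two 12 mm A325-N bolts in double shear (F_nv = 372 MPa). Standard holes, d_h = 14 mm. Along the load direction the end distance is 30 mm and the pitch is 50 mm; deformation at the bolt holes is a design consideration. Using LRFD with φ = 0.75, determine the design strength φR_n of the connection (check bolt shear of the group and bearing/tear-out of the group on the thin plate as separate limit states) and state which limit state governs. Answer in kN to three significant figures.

126 kN (bolt shear governs)

Bolt shear: A_b = π·12²/4 = 113.1 mm²; R_n = 372 × 113.1 × 2 × 2 / 1000 = 168.3 kN → 0.75 × 168.3 = 126 kN.
Bearing (1.2 l_c t F_u ≤ 2.4 d t F_u): upper limit = 2.4·12·16·450 / 1000 = 207.4 kN.
  Edge l_c = 30 − 14/2 = 23 → r_n = 198.7 kN; interior l_c = 50 − 14 = 36 → r_n = 207.4 kN.
  R_n,bearing = 1·198.7 + 1·207.4 = 406.1 kN → 0.75 × 406.1 = 305 kN.
Bolt shear governs: 126 kN.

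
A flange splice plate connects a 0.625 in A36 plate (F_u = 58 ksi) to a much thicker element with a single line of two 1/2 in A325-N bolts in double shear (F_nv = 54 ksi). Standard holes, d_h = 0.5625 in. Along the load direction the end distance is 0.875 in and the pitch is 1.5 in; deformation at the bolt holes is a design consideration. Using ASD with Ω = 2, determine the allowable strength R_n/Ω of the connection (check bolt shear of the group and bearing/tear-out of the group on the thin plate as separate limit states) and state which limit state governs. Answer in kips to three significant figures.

Bolt shear: A_b = π·0.5²/4 = 0.1963 in²; R_n = 54 × 0.1963 × 2 × 2 = 42.41 kips → 42.41 / 2 = 21.2 kips.
Bearing (1.2 l_c t F_u ≤ 2.4 d t F_u): upper limit = 2.4·0.5·0.625·58 = 43.5 kips.
  Edge l_c = 0.875 − 0.5625/2 = 0.5938 → r_n = 25.83 kips; interior l_c = 1.5 − 0.5625 = 0.9375 → r_n = 40.78 kips.
  R_n,bearing = 1·25.83 + 1·40.78 = 66.61 kips → 66.61 / 2 = 33.3 kips.
Bolt shear governs: 21.2 kips.

21.2 kips (bolt shear governs)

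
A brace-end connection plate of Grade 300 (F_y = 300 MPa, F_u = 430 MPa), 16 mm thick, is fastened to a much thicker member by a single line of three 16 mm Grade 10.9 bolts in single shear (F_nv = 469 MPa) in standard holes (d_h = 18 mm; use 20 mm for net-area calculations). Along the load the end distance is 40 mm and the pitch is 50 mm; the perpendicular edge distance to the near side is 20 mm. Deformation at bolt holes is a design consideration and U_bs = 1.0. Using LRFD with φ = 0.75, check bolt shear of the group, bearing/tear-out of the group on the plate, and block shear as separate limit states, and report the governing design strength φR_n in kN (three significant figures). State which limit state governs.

Bolt shear: A_b = π·16²/4 = 201.1 mm²; R_n = 469 × 201.1 × 3 × 1 / 1000 = 282.9 kN → 0.75 × 282.9 = 212 kN.
Bearing: edge l_c = 31, r_n = 255.9 kN; interior l_c = 32, r_n = 264.2 kN; R_n = 255.9 + 2·264.2 = 784.3 kN → 588 kN.
Block shear: A_gv = 2240, A_nv = 1440, A_nt = 160 mm²; R_n = min(0.6F_uA_nv, 0.6F_yA_gv) + U_bs·F_u·A_nt = 440.3 kN → 330 kN.
Bolt shear governs: 212 kN.

212 kN (bolt shear governs)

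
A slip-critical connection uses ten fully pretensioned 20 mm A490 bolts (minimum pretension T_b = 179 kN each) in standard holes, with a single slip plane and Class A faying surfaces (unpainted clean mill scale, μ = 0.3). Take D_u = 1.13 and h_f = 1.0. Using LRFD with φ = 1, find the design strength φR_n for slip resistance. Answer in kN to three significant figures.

607 kN

R_n = μ · D_u · h_f · T_b · n_s · n_b = 0.3 × 1.13 × 1.0 × 179 × 1 × 10 = 606.8 kN.
Design strength φR_n = 1 × 606.8 = 607 kN.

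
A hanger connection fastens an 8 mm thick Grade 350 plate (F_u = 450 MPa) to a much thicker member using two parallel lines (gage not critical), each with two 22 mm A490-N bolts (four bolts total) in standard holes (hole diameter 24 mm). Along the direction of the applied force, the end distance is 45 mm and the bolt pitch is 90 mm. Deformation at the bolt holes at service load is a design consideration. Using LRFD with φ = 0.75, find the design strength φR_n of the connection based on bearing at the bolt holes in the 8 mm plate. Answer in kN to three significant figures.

Per bolt r_n = 1.2 l_c t F_u ≤ 2.4 d t F_u; upper limit = 2.4 × 22 × 8 × 450 / 1000 = 190.1 kN.
Edge bolt: l_c = 45 − 24/2 = 33 mm → 1.2 × 33 × 8 × 450 / 1000 = 142.6 → r_n = 142.6 kN.
Interior bolts: l_c = 90 − 24 = 66 mm → 1.2 × 66 × 8 × 450 / 1000 = 285.1 → r_n = 190.1 kN.
R_n = 2 × 142.6 + 2 × 190.1 = 665.3 kN.
Design strength φR_n = 0.75 × 665.3 = 499 kN.

499 kN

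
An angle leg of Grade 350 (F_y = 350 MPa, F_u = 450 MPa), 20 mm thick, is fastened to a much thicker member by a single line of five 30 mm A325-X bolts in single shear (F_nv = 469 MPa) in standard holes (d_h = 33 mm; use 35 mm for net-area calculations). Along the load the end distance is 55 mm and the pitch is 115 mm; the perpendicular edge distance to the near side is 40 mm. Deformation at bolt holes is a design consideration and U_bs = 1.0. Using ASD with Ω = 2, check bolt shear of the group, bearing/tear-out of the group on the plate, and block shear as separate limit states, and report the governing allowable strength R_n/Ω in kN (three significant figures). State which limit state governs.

829 kN (bolt shear governs)

Bolt shear: A_b = π·30²/4 = 706.9 mm²; R_n = 469 × 706.9 × 5 × 1 / 1000 = 1658 kN → 1658 / 2 = 829 kN.
Bearing: edge l_c = 38.5, r_n = 415.8 kN; interior l_c = 82, r_n = 648 kN; R_n = 415.8 + 4·648 = 3008 kN → 1500 kN.
Block shear: A_gv = 10300, A_nv = 7150, A_nt = 450 mm²; R_n = min(0.6F_uA_nv, 0.6F_yA_gv) + U_bs·F_u·A_nt = 2133 kN → 1070 kN.
Bolt shear governs: 829 kN.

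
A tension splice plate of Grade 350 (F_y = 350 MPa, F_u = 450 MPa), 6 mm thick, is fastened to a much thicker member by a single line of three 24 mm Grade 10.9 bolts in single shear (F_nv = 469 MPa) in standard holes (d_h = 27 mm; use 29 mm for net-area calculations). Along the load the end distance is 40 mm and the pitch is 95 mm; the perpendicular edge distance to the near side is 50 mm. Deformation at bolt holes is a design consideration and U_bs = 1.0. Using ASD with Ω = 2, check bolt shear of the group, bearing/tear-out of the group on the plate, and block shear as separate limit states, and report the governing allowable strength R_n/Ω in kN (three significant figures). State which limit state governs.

Bolt shear: A_b = π·24²/4 = 452.4 mm²; R_n = 469 × 452.4 × 3 × 1 / 1000 = 636.5 kN → 636.5 / 2 = 318 kN.
Bearing: edge l_c = 26.5, r_n = 85.86 kN; interior l_c = 68, r_n = 155.5 kN; R_n = 85.86 + 2·155.5 = 396.9 kN → 198 kN.
Block shear: A_gv = 1380, A_nv = 945, A_nt = 213 mm²; R_n = min(0.6F_uA_nv, 0.6F_yA_gv) + U_bs·F_u·A_nt = 351 kN → 176 kN.
Block shear governs: 176 kN.

176 kN (block shear governs)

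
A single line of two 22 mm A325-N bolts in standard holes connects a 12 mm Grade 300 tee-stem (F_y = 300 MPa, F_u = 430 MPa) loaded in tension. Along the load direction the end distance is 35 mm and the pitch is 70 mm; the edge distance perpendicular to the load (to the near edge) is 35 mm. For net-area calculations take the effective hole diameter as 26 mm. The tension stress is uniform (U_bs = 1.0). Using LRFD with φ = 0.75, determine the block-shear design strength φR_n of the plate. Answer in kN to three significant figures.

238 kN

Shear plane L_v = 35 + 1·70 = 105 mm; A_gv = 105 × 12 = 1260 mm².
A_nv = (105 − 1.5·26) × 12 = 792 mm².
A_nt = (35 − 0.5·26) × 12 = 264 mm².
0.6 F_u A_nv = 204.3 kN; 0.6 F_y A_gv = 226.8 kN → shear rupture governs the shear term.
R_n = 204.3 + 1.0 × 430 × 264 / 1000 = 317.9 kN.
Design strength φR_n = 0.75 × 317.9 = 238 kN.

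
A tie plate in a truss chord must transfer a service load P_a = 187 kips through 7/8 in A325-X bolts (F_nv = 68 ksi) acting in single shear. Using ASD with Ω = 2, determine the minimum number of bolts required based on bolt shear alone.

A_b = π·0.875²/4 = 0.6013 in².
Per-bolt allowable strength R_n/Ω = 68 × 0.6013 × 1 / 2 = 20.44 kips.
n ≥ 187 / 20.44 = 9.147 → use 10 bolts.

10 bolts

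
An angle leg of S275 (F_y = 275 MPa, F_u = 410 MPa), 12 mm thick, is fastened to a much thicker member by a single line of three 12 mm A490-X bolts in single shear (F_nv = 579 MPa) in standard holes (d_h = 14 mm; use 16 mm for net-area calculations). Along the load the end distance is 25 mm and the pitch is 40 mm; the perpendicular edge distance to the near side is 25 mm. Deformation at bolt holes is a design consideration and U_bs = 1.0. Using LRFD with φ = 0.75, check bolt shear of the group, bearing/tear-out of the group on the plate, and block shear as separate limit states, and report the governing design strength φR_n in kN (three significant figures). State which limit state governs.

Bolt shear: A_b = π·12²/4 = 113.1 mm²; R_n = 579 × 113.1 × 3 × 1 / 1000 = 196.5 kN → 0.75 × 196.5 = 147 kN.
Bearing: edge l_c = 18, r_n = 106.3 kN; interior l_c = 26, r_n = 141.7 kN; R_n = 106.3 + 2·141.7 = 389.7 kN → 292 kN.
Block shear: A_gv = 1260, A_nv = 780, A_nt = 204 mm²; R_n = min(0.6F_uA_nv, 0.6F_yA_gv) + U_bs·F_u·A_nt = 275.5 kN → 207 kN.
Bolt shear governs: 147 kN.

147 kN (bolt shear governs)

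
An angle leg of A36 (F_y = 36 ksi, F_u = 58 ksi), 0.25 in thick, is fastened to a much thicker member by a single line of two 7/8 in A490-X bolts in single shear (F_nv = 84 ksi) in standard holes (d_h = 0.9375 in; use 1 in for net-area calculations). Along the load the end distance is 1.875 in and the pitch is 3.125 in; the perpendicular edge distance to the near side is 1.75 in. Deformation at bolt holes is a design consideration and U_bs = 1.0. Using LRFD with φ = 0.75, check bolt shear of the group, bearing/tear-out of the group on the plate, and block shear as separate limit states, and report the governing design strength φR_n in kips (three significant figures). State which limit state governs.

33.8 kips (block shear governs)

Bolt shear: A_b = π·0.875²/4 = 0.6013 in²; R_n = 84 × 0.6013 × 2 × 1 = 101 kips → 0.75 × 101 = 75.8 kips.
Bearing: edge l_c = 1.406, r_n = 24.47 kips; interior l_c = 2.188, r_n = 30.45 kips; R_n = 24.47 + 1·30.45 = 54.92 kips → 41.2 kips.
Block shear: A_gv = 1.25, A_nv = 0.875, A_nt = 0.3125 in²; R_n = min(0.6F_uA_nv, 0.6F_yA_gv) + U_bs·F_u·A_nt = 45.12 kips → 33.8 kips.
Block shear governs: 33.8 kips.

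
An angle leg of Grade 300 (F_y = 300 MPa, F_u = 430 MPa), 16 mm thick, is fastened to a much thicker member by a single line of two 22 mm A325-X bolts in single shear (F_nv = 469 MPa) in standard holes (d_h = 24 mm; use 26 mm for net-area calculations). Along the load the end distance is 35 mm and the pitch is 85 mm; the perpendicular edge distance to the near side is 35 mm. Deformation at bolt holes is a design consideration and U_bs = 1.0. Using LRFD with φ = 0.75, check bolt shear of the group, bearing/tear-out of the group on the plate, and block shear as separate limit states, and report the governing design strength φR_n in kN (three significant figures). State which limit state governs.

267 kN (bolt shear governs)

Bolt shear: A_b = π·22²/4 = 380.1 mm²; R_n = 469 × 380.1 × 2 × 1 / 1000 = 356.6 kN → 0.75 × 356.6 = 267 kN.
Bearing: edge l_c = 23, r_n = 189.9 kN; interior l_c = 61, r_n = 363.3 kN; R_n = 189.9 + 1·363.3 = 553.2 kN → 415 kN.
Block shear: A_gv = 1920, A_nv = 1296, A_nt = 352 mm²; R_n = min(0.6F_uA_nv, 0.6F_yA_gv) + U_bs·F_u·A_nt = 485.7 kN → 364 kN.
Bolt shear governs: 267 kN.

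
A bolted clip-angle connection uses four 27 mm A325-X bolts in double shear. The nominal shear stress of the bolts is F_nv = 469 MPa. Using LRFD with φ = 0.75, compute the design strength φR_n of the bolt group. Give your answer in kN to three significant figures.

A_b = π × 27² / 4 = 572.6 mm².
R_n = F_nv · A_b · n · n_s = 469 × 572.6 × 4 × 2 / 1000 = 2148 kN.
Design strength φR_n = 0.75 × 2148 = 1610 kN.

1610 kN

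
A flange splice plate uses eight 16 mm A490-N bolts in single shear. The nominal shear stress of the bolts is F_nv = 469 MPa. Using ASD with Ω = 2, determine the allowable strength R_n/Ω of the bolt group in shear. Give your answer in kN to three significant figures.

377 kN

A_b = π × 16² / 4 = 201.1 mm².
R_n = F_nv · A_b · n · n_s = 469 × 201.1 × 8 × 1 / 1000 = 754.4 kN.
Allowable strength R_n/Ω = 754.4 / 2 = 377 kN.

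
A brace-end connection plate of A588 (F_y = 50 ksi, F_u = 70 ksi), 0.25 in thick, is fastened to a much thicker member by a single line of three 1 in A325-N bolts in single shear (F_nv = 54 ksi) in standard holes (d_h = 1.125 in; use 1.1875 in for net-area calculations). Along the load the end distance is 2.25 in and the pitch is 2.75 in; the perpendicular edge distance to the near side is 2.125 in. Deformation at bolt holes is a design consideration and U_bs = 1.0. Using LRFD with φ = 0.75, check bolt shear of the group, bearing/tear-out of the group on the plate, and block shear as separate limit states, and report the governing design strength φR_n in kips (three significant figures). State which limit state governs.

Bolt shear: A_b = π·1²/4 = 0.7854 in²; R_n = 54 × 0.7854 × 3 × 1 = 127.2 kips → 0.75 × 127.2 = 95.4 kips.
Bearing: edge l_c = 1.688, r_n = 35.44 kips; interior l_c = 1.625, r_n = 34.12 kips; R_n = 35.44 + 2·34.12 = 103.7 kips → 77.8 kips.
Block shear: A_gv = 1.938, A_nv = 1.195, A_nt = 0.3828 in²; R_n = min(0.6F_uA_nv, 0.6F_yA_gv) + U_bs·F_u·A_nt = 77 kips → 57.8 kips.
Block shear governs: 57.8 kips.

57.8 kips (block shear governs)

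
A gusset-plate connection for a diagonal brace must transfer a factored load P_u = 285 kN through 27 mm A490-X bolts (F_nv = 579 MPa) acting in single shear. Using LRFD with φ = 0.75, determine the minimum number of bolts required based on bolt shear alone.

2 bolts

A_b = π·27²/4 = 572.6 mm².
Per-bolt design strength φR_n = 0.75 × 579 × 572.6 × 1 / 1000 = 248.6 kN.
n ≥ 285 / 248.6 = 1.146 → use 2 bolts.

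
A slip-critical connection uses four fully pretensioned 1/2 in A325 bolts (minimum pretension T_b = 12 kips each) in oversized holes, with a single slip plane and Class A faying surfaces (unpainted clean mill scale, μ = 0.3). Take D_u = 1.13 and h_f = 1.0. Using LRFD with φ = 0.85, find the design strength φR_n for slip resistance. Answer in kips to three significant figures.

R_n = μ · D_u · h_f · T_b · n_s · n_b = 0.3 × 1.13 × 1.0 × 12 × 1 × 4 = 16.27 kips.
Design strength φR_n = 0.85 × 16.27 = 13.8 kips.

13.8 kips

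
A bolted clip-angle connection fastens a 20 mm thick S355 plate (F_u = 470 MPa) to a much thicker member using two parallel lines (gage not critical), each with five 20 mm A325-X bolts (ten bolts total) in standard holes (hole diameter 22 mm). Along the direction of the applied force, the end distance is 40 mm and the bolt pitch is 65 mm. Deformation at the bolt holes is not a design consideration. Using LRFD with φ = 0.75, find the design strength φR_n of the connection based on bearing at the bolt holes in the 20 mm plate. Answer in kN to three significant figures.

Per bolt r_n = 1.5 l_c t F_u ≤ 3.0 d t F_u; upper limit = 3.0 × 20 × 20 × 470 / 1000 = 564 kN.
Edge bolt: l_c = 40 − 22/2 = 29 mm → 1.5 × 29 × 20 × 470 / 1000 = 408.9 → r_n = 408.9 kN.
Interior bolts: l_c = 65 − 22 = 43 mm → 1.5 × 43 × 20 × 470 / 1000 = 606.3 → r_n = 564 kN.
R_n = 2 × 408.9 + 8 × 564 = 5330 kN.
Design strength φR_n = 0.75 × 5330 = 4000 kN.

4000 kN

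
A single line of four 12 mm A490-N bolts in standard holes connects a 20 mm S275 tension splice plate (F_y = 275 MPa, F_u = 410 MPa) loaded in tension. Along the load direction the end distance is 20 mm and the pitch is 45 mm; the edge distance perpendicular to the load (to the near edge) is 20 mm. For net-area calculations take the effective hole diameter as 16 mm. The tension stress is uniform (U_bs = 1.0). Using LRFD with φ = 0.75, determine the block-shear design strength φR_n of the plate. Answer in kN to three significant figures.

Shear plane L_v = 20 + 3·45 = 155 mm; A_gv = 155 × 20 = 3100 mm².
A_nv = (155 − 3.5·16) × 20 = 1980 mm².
A_nt = (20 − 0.5·16) × 20 = 240 mm².
0.6 F_u A_nv = 487.1 kN; 0.6 F_y A_gv = 511.5 kN → shear rupture governs the shear term.
R_n = 487.1 + 1.0 × 410 × 240 / 1000 = 585.5 kN.
Design strength φR_n = 0.75 × 585.5 = 439 kN.

439 kN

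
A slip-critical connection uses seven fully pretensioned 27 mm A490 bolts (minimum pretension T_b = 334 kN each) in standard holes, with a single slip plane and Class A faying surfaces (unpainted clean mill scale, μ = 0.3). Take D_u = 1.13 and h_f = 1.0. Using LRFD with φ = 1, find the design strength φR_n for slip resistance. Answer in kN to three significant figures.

R_n = μ · D_u · h_f · T_b · n_s · n_b = 0.3 × 1.13 × 1.0 × 334 × 1 × 7 = 792.6 kN.
Design strength φR_n = 1 × 792.6 = 793 kN.

793 kN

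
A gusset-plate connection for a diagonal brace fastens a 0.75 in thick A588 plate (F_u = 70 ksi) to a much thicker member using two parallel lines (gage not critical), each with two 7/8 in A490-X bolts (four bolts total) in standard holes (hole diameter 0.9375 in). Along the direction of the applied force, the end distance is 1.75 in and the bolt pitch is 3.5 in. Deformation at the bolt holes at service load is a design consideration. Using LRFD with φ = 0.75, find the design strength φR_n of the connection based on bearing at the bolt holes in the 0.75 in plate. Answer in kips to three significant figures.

286 kips

Per bolt r_n = 1.2 l_c t F_u ≤ 2.4 d t F_u; upper limit = 2.4 × 0.875 × 0.75 × 70 = 110.3 kips.
Edge bolt: l_c = 1.75 − 0.9375/2 = 1.281 in → 1.2 × 1.281 × 0.75 × 70 = 80.72 → r_n = 80.72 kips.
Interior bolts: l_c = 3.5 − 0.9375 = 2.562 in → 1.2 × 2.562 × 0.75 × 70 = 161.4 → r_n = 110.3 kips.
R_n = 2 × 80.72 + 2 × 110.3 = 381.9 kips.
Design strength φR_n = 0.75 × 381.9 = 286 kips.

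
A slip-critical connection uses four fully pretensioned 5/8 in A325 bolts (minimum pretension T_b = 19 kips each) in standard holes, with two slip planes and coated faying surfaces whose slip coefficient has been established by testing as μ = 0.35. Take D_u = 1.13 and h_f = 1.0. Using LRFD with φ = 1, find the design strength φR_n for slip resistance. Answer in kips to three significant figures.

60.1 kips

R_n = μ · D_u · h_f · T_b · n_s · n_b = 0.35 × 1.13 × 1.0 × 19 × 2 × 4 = 60.12 kips.
Design strength φR_n = 1 × 60.12 = 60.1 kips.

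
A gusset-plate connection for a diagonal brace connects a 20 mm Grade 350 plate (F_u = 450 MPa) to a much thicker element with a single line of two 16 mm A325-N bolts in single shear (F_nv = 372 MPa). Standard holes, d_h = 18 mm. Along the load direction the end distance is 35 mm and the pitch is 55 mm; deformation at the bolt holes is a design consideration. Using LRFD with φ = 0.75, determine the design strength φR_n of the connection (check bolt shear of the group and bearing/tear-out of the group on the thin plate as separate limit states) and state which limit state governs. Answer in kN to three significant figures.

Bolt shear: A_b = π·16²/4 = 201.1 mm²; R_n = 372 × 201.1 × 2 × 1 / 1000 = 149.6 kN → 0.75 × 149.6 = 112 kN.
Bearing (1.2 l_c t F_u ≤ 2.4 d t F_u): upper limit = 2.4·16·20·450 / 1000 = 345.6 kN.
  Edge l_c = 35 − 18/2 = 26 → r_n = 280.8 kN; interior l_c = 55 − 18 = 37 → r_n = 345.6 kN.
  R_n,bearing = 1·280.8 + 1·345.6 = 626.4 kN → 0.75 × 626.4 = 470 kN.
Bolt shear governs: 112 kN.

112 kN (bolt shear governs)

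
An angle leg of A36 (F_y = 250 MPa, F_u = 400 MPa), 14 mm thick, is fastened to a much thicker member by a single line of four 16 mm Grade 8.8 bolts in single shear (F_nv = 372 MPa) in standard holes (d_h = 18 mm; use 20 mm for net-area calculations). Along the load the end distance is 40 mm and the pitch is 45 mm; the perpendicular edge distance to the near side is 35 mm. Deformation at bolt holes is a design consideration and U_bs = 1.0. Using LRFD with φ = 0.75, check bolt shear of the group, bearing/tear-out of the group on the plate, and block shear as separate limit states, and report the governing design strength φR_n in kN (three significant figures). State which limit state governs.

224 kN (bolt shear governs)

Bolt shear: A_b = π·16²/4 = 201.1 mm²; R_n = 372 × 201.1 × 4 × 1 / 1000 = 299.2 kN → 0.75 × 299.2 = 224 kN.
Bearing: edge l_c = 31, r_n = 208.3 kN; interior l_c = 27, r_n = 181.4 kN; R_n = 208.3 + 3·181.4 = 752.6 kN → 564 kN.
Block shear: A_gv = 2450, A_nv = 1470, A_nt = 350 mm²; R_n = min(0.6F_uA_nv, 0.6F_yA_gv) + U_bs·F_u·A_nt = 492.8 kN → 370 kN.
Bolt shear governs: 224 kN.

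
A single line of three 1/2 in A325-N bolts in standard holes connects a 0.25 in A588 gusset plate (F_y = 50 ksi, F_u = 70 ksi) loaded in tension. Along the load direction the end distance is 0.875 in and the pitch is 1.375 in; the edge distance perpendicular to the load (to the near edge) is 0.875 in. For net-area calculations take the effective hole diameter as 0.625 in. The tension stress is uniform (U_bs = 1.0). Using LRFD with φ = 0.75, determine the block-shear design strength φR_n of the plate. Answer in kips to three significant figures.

Shear plane L_v = 0.875 + 2·1.375 = 3.625 in; A_gv = 3.625 × 0.25 = 0.9062 in².
A_nv = (3.625 − 2.5·0.625) × 0.25 = 0.5156 in².
A_nt = (0.875 − 0.5·0.625) × 0.25 = 0.1406 in².
0.6 F_u A_nv = 21.66 kips; 0.6 F_y A_gv = 27.19 kips → shear rupture governs the shear term.
R_n = 21.66 + 1.0 × 70 × 0.1406 = 31.5 kips.
Design strength φR_n = 0.75 × 31.5 = 23.6 kips.

23.6 kips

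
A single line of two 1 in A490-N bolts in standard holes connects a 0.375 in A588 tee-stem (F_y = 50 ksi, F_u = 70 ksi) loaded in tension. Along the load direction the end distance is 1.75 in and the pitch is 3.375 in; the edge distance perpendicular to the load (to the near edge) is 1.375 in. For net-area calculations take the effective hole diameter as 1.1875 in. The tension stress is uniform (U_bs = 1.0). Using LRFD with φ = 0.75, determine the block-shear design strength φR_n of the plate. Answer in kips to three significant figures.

Shear plane L_v = 1.75 + 1·3.375 = 5.125 in; A_gv = 5.125 × 0.375 = 1.922 in².
A_nv = (5.125 − 1.5·1.1875) × 0.375 = 1.254 in².
A_nt = (1.375 − 0.5·1.1875) × 0.375 = 0.293 in².
0.6 F_u A_nv = 52.66 kips; 0.6 F_y A_gv = 57.66 kips → shear rupture governs the shear term.
R_n = 52.66 + 1.0 × 70 × 0.293 = 73.17 kips.
Design strength φR_n = 0.75 × 73.17 = 54.9 kips.

54.9 kips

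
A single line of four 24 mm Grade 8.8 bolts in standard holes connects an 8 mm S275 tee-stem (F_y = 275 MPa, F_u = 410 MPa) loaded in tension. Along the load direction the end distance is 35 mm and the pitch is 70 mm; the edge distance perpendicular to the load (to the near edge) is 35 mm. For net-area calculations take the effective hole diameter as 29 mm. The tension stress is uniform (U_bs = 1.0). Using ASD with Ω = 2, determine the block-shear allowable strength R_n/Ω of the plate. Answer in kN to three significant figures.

175 kN

Shear plane L_v = 35 + 3·70 = 245 mm; A_gv = 245 × 8 = 1960 mm².
A_nv = (245 − 3.5·29) × 8 = 1148 mm².
A_nt = (35 − 0.5·29) × 8 = 164 mm².
0.6 F_u A_nv = 282.4 kN; 0.6 F_y A_gv = 323.4 kN → shear rupture governs the shear term.
R_n = 282.4 + 1.0 × 410 × 164 / 1000 = 349.6 kN.
Allowable strength R_n/Ω = 349.6 / 2 = 175 kN.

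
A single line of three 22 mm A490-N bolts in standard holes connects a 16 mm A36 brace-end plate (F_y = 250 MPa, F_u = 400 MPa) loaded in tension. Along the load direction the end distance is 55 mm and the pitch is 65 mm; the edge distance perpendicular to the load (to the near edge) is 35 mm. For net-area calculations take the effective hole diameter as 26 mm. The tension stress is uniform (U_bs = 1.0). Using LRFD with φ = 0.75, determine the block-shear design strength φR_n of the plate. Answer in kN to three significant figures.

Shear plane L_v = 55 + 2·65 = 185 mm; A_gv = 185 × 16 = 2960 mm².
A_nv = (185 − 2.5·26) × 16 = 1920 mm².
A_nt = (35 − 0.5·26) × 16 = 352 mm².
0.6 F_u A_nv = 460.8 kN; 0.6 F_y A_gv = 444 kN → shear yielding governs the shear term.
R_n = 444 + 1.0 × 400 × 352 / 1000 = 584.8 kN.
Design strength φR_n = 0.75 × 584.8 = 439 kN.

439 kN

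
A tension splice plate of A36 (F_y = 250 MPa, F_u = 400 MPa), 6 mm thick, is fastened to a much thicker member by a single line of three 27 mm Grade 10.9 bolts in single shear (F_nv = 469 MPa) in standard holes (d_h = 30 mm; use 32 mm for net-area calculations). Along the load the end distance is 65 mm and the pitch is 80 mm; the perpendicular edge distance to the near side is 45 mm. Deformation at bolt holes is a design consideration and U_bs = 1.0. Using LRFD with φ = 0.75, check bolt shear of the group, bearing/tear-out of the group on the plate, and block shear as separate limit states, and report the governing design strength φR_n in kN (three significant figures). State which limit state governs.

204 kN (block shear governs)

Bolt shear: A_b = π·27²/4 = 572.6 mm²; R_n = 469 × 572.6 × 3 × 1 / 1000 = 805.6 kN → 0.75 × 805.6 = 604 kN.
Bearing: edge l_c = 50, r_n = 144 kN; interior l_c = 50, r_n = 144 kN; R_n = 144 + 2·144 = 432 kN → 324 kN.
Block shear: A_gv = 1350, A_nv = 870, A_nt = 174 mm²; R_n = min(0.6F_uA_nv, 0.6F_yA_gv) + U_bs·F_u·A_nt = 272.1 kN → 204 kN.
Block shear governs: 204 kN.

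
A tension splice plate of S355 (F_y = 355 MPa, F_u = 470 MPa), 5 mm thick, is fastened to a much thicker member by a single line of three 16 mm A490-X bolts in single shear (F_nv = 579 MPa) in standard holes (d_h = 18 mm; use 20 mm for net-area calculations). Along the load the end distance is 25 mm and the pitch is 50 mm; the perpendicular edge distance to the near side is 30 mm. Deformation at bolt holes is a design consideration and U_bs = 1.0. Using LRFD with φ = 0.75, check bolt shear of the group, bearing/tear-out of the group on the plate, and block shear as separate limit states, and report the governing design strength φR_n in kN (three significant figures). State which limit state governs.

115 kN (block shear governs)

Bolt shear: A_b = π·16²/4 = 201.1 mm²; R_n = 579 × 201.1 × 3 × 1 / 1000 = 349.2 kN → 0.75 × 349.2 = 262 kN.
Bearing: edge l_c = 16, r_n = 45.12 kN; interior l_c = 32, r_n = 90.24 kN; R_n = 45.12 + 2·90.24 = 225.6 kN → 169 kN.
Block shear: A_gv = 625, A_nv = 375, A_nt = 100 mm²; R_n = min(0.6F_uA_nv, 0.6F_yA_gv) + U_bs·F_u·A_nt = 152.8 kN → 115 kN.
Block shear governs: 115 kN.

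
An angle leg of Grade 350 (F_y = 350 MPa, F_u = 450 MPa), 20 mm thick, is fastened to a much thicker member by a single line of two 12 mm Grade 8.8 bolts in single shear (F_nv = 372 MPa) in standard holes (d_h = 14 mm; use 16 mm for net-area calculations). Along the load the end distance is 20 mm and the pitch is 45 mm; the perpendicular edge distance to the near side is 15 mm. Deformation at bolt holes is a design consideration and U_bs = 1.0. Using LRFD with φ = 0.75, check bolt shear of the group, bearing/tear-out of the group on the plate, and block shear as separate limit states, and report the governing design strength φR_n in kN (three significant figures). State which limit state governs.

63.1 kN (bolt shear governs)

Bolt shear: A_b = π·12²/4 = 113.1 mm²; R_n = 372 × 113.1 × 2 × 1 / 1000 = 84.14 kN → 0.75 × 84.14 = 63.1 kN.
Bearing: edge l_c = 13, r_n = 140.4 kN; interior l_c = 31, r_n = 259.2 kN; R_n = 140.4 + 1·259.2 = 399.6 kN → 300 kN.
Block shear: A_gv = 1300, A_nv = 820, A_nt = 140 mm²; R_n = min(0.6F_uA_nv, 0.6F_yA_gv) + U_bs·F_u·A_nt = 284.4 kN → 213 kN.
Bolt shear governs: 63.1 kN.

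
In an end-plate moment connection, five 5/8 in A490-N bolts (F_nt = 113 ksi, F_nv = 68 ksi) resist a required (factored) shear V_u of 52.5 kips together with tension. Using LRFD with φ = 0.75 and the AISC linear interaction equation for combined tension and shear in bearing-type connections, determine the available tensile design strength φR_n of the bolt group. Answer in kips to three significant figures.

81.8 kips

A_b = π·0.625²/4 = 0.3068 in²; f_rv = 52.5 / (5 × 0.3068) = 34.22 ksi.
F'_nt = 1.3 F_nt − (F_nt / φF_nv) f_rv = 1.3·113 − (113/(0.75·68))·34.22 = 71.07 ksi, capped at F_nt → F'_nt = 71.07 ksi.
R_n = F'_nt · A_b · n = 71.07 × 0.3068 × 5 = 109 kips.
Design strength φR_n = 0.75 × 109 = 81.8 kips.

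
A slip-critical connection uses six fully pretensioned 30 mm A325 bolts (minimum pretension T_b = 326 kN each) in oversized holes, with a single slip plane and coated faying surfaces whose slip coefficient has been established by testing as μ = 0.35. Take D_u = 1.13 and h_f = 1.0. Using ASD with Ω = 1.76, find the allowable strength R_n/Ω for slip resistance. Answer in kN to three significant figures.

440 kN

R_n = μ · D_u · h_f · T_b · n_s · n_b = 0.35 × 1.13 × 1.0 × 326 × 1 × 6 = 773.6 kN.
Allowable strength R_n/Ω = 773.6 / 1.76 = 440 kN.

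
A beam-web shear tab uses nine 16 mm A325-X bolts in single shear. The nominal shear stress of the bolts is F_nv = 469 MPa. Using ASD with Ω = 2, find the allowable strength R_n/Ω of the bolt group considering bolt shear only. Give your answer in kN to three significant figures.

A_b = π × 16² / 4 = 201.1 mm².
R_n = F_nv · A_b · n · n_s = 469 × 201.1 × 9 × 1 / 1000 = 848.7 kN.
Allowable strength R_n/Ω = 848.7 / 2 = 424 kN.

424 kN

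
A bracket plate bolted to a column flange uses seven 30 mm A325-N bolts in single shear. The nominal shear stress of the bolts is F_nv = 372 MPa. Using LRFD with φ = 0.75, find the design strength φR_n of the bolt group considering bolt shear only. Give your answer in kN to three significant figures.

A_b = π × 30² / 4 = 706.9 mm².
R_n = F_nv · A_b · n · n_s = 372 × 706.9 × 7 × 1 / 1000 = 1841 kN.
Design strength φR_n = 0.75 × 1841 = 1380 kN.

1380 kN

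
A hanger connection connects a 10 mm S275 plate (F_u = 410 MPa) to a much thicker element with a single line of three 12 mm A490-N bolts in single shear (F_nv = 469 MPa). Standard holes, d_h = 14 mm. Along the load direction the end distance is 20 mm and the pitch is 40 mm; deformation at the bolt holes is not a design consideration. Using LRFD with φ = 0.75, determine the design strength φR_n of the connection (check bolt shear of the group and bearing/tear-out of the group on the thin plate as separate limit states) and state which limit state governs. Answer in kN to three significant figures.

Bolt shear: A_b = π·12²/4 = 113.1 mm²; R_n = 469 × 113.1 × 3 × 1 / 1000 = 159.1 kN → 0.75 × 159.1 = 119 kN.
Bearing (1.5 l_c t F_u ≤ 3.0 d t F_u): upper limit = 3.0·12·10·410 / 1000 = 147.6 kN.
  Edge l_c = 20 − 14/2 = 13 → r_n = 79.95 kN; interior l_c = 40 − 14 = 26 → r_n = 147.6 kN.
  R_n,bearing = 1·79.95 + 2·147.6 = 375.1 kN → 0.75 × 375.1 = 281 kN.
Bolt shear governs: 119 kN.

119 kN (bolt shear governs)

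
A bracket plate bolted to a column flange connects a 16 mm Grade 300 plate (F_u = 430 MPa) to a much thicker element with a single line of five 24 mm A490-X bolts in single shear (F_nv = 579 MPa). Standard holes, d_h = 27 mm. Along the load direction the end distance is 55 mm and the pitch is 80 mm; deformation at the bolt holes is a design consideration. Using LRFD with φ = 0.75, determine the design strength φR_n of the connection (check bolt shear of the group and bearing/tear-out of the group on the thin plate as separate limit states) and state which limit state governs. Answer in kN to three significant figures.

982 kN (bolt shear governs)

Bolt shear: A_b = π·24²/4 = 452.4 mm²; R_n = 579 × 452.4 × 5 × 1 / 1000 = 1310 kN → 0.75 × 1310 = 982 kN.
Bearing (1.2 l_c t F_u ≤ 2.4 d t F_u): upper limit = 2.4·24·16·430 / 1000 = 396.3 kN.
  Edge l_c = 55 − 27/2 = 41.5 → r_n = 342.6 kN; interior l_c = 80 − 27 = 53 → r_n = 396.3 kN.
  R_n,bearing = 1·342.6 + 4·396.3 = 1928 kN → 0.75 × 1928 = 1450 kN.
Bolt shear governs: 982 kN.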